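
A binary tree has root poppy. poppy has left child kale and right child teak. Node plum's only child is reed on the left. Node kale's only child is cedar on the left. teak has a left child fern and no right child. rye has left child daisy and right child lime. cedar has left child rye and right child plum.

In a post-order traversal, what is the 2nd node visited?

lime

Post-order visits the left subtree, then the right subtree, then the node.
At poppy: go left to kale.
  At kale: go left to cedar.
    At cedar: go left to rye.
      At rye: go left to daisy.
        daisy is a leaf — visit daisy.
      At rye: go right to lime.
        lime is a leaf — visit lime.
      Visit rye.
    At cedar: go right to plum.
      At plum: go left to reed.
        reed is a leaf — visit reed.
      At plum: no right child.
      Visit plum.
    Visit cedar.
  At kale: no right child.
  Visit kale.
At poppy: go right to teak.
  At teak: go left to fern.
    fern is a leaf — visit fern.
  At teak: no right child.
  Visit teak.
Visit poppy.
Full post-order sequence: daisy, lime, rye, reed, plum, cedar, kale, fern, teak, poppy.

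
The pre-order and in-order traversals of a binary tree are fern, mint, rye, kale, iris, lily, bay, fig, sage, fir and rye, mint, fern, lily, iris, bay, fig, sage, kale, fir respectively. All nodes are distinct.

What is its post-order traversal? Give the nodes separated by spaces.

rye mint lily sage fig bay iris fir kale fern

The first element of pre-order is the root; it splits in-order into left and right subtrees.
Root fern: left subtree has 2 nodes {rye, mint}, right has 7 {lily, iris, bay, fig, sage, kale, fir}.
  Root mint: left subtree has 1 node {rye}, right has 0 { }.
  Root kale: left subtree has 5 nodes {lily, iris, bay, fig, sage}, right has 1 {fir}.
    Root iris: left subtree has 1 node {lily}, right has 3 {bay, fig, sage}.
      Root bay: left subtree has 0 nodes { }, right has 2 {fig, sage}.
        Root fig: left subtree has 0 nodes { }, right has 1 {sage}.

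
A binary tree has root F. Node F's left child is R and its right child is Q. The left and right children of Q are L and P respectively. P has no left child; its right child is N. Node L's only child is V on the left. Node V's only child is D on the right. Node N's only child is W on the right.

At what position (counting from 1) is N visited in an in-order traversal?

8

In-order visits the left subtree, then the node, then the right subtree.
At F: go left to R.
  R is a leaf — visit R.
Visit F.
At F: go right to Q.
  At Q: go left to L.
    At L: go left to V.
      At V: no left child.
      Visit V.
      At V: go right to D.
        D is a leaf — visit D.
    Visit L.
    At L: no right child.
  Visit Q.
  At Q: go right to P.
    At P: no left child.
    Visit P.
    At P: go right to N.
      At N: no left child.
      Visit N.
      At N: go right to W.
        W is a leaf — visit W.
Full in-order sequence: R, F, V, D, L, Q, P, N, W.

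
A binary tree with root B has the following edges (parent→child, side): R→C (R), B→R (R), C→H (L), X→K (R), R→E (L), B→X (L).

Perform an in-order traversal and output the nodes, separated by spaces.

In-order visits the left subtree, then the node, then the right subtree.
At B: go left to X.
  At X: no left child.
  Visit X.
  At X: go right to K.
    K is a leaf — visit K.
Visit B.
At B: go right to R.
  At R: go left to E.
    E is a leaf — visit E.
  Visit R.
  At R: go right to C.
    At C: go left to H.
      H is a leaf — visit H.
    Visit C.
    At C: no right child.

X K B E R H C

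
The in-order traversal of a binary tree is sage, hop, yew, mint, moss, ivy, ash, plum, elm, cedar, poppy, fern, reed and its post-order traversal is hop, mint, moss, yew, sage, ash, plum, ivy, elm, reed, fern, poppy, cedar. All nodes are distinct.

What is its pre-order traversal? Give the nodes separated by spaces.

The last element of post-order is the root; it splits in-order into left and right subtrees.
Root cedar: left subtree has 9 nodes {sage, hop, yew, mint, moss, ivy, ash, plum, elm}, right has 3 {poppy, fern, reed}.
  Root elm: left subtree has 8 nodes {sage, hop, yew, mint, moss, ivy, ash, plum}, right has 0 { }.
    Root ivy: left subtree has 5 nodes {sage, hop, yew, mint, moss}, right has 2 {ash, plum}.
      Root sage: left subtree has 0 nodes { }, right has 4 {hop, yew, mint, moss}.
        Root yew: left subtree has 1 node {hop}, right has 2 {mint, moss}.
          Root moss: left subtree has 1 node {mint}, right has 0 { }.
      Root plum: left subtree has 1 node {ash}, right has 0 { }.
  Root poppy: left subtree has 0 nodes { }, right has 2 {fern, reed}.
    Root fern: left subtree has 0 nodes { }, right has 1 {reed}.

cedar elm ivy sage yew hop moss mint plum ash poppy fern reed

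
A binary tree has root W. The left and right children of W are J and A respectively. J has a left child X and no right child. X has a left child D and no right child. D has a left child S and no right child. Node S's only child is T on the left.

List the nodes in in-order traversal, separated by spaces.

T S D X J W A

In-order visits the left subtree, then the node, then the right subtree.
At W: go left to J.
  At J: go left to X.
    At X: go left to D.
      At D: go left to S.
        At S: go left to T.
          T is a leaf — visit T.
        Visit S.
        At S: no right child.
      Visit D.
      At D: no right child.
    Visit X.
    At X: no right child.
  Visit J.
  At J: no right child.
Visit W.
At W: go right to A.
  A is a leaf — visit A.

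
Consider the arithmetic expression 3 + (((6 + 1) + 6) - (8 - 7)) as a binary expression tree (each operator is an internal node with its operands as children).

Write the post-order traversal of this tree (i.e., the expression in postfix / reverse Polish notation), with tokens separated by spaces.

Post-order on an expression tree gives postfix notation: for each operator, emit left operand, right operand, then the operator.

3 6 1 + 6 + 8 7 - - +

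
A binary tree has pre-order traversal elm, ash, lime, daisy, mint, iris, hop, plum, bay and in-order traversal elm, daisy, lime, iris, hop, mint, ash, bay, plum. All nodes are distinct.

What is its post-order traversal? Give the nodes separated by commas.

daisy, hop, iris, mint, lime, bay, plum, ash, elm

The first element of pre-order is the root; it splits in-order into left and right subtrees.
Root elm: left subtree has 0 nodes { }, right has 8 {daisy, lime, iris, hop, mint, ash, bay, plum}.
  Root ash: left subtree has 5 nodes {daisy, lime, iris, hop, mint}, right has 2 {bay, plum}.
    Root lime: left subtree has 1 node {daisy}, right has 3 {iris, hop, mint}.
      Root mint: left subtree has 2 nodes {iris, hop}, right has 0 { }.
        Root iris: left subtree has 0 nodes { }, right has 1 {hop}.
    Root plum: left subtree has 1 node {bay}, right has 0 { }.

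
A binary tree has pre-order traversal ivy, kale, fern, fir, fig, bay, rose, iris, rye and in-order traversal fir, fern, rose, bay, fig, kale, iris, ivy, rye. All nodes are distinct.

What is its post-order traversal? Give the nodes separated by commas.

The first element of pre-order is the root; it splits in-order into left and right subtrees.
Root ivy: left subtree has 7 nodes {fir, fern, rose, bay, fig, kale, iris}, right has 1 {rye}.
  Root kale: left subtree has 5 nodes {fir, fern, rose, bay, fig}, right has 1 {iris}.
    Root fern: left subtree has 1 node {fir}, right has 3 {rose, bay, fig}.
      Root fig: left subtree has 2 nodes {rose, bay}, right has 0 { }.
        Root bay: left subtree has 1 node {rose}, right has 0 { }.

fir, rose, bay, fig, fern, iris, kale, rye, ivy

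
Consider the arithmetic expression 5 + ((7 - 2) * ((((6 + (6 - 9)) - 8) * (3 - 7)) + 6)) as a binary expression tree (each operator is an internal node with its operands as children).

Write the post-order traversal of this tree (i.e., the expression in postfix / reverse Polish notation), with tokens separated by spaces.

Post-order on an expression tree gives postfix notation: for each operator, emit left operand, right operand, then the operator.

5 7 2 - 6 6 9 - + 8 - 3 7 - * 6 + * +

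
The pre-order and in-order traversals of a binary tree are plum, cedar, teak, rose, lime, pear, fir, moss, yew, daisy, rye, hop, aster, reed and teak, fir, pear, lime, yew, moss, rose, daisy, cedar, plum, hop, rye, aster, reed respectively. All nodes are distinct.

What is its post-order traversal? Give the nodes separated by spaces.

The first element of pre-order is the root; it splits in-order into left and right subtrees.
Root plum: left subtree has 9 nodes {teak, fir, pear, lime, yew, moss, rose, daisy, cedar}, right has 4 {hop, rye, aster, reed}.
  Root cedar: left subtree has 8 nodes {teak, fir, pear, lime, yew, moss, rose, daisy}, right has 0 { }.
    Root teak: left subtree has 0 nodes { }, right has 7 {fir, pear, lime, yew, moss, rose, daisy}.
      Root rose: left subtree has 5 nodes {fir, pear, lime, yew, moss}, right has 1 {daisy}.
        Root lime: left subtree has 2 nodes {fir, pear}, right has 2 {yew, moss}.
          Root pear: left subtree has 1 node {fir}, right has 0 { }.
          Root moss: left subtree has 1 node {yew}, right has 0 { }.
  Root rye: left subtree has 1 node {hop}, right has 2 {aster, reed}.
    Root aster: left subtree has 0 nodes { }, right has 1 {reed}.

fir pear yew moss lime daisy rose teak cedar hop reed aster rye plum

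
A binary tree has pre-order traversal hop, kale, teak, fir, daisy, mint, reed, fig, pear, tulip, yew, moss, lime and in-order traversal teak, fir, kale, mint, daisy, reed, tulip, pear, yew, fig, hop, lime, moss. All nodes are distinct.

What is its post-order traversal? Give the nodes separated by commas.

The first element of pre-order is the root; it splits in-order into left and right subtrees.
Root hop: left subtree has 10 nodes {teak, fir, kale, mint, daisy, reed, tulip, pear, yew, fig}, right has 2 {lime, moss}.
  Root kale: left subtree has 2 nodes {teak, fir}, right has 7 {mint, daisy, reed, tulip, pear, yew, fig}.
    Root teak: left subtree has 0 nodes { }, right has 1 {fir}.
    Root daisy: left subtree has 1 node {mint}, right has 5 {reed, tulip, pear, yew, fig}.
      Root reed: left subtree has 0 nodes { }, right has 4 {tulip, pear, yew, fig}.
        Root fig: left subtree has 3 nodes {tulip, pear, yew}, right has 0 { }.
          Root pear: left subtree has 1 node {tulip}, right has 1 {yew}.
  Root moss: left subtree has 1 node {lime}, right has 0 { }.

fir, teak, mint, tulip, yew, pear, fig, reed, daisy, kale, lime, moss, hop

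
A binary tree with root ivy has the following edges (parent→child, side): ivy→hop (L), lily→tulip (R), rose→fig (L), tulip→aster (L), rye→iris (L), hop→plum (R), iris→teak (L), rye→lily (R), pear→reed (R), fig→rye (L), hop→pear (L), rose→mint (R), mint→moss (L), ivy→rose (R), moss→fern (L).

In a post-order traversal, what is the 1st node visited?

Post-order visits the left subtree, then the right subtree, then the node.
At ivy: go left to hop.
  At hop: go left to pear.
    At pear: no left child.
    At pear: go right to reed.
      reed is a leaf — visit reed.
    Visit pear.
  At hop: go right to plum.
    plum is a leaf — visit plum.
  Visit hop.
At ivy: go right to rose.
  At rose: go left to fig.
    At fig: go left to rye.
      At rye: go left to iris.
        At iris: go left to teak.
          teak is a leaf — visit teak.
        At iris: no right child.
        Visit iris.
      At rye: go right to lily.
        At lily: no left child.
        At lily: go right to tulip.
          At tulip: go left to aster.
            aster is a leaf — visit aster.
          At tulip: no right child.
          Visit tulip.
        Visit lily.
      Visit rye.
    At fig: no right child.
    Visit fig.
  At rose: go right to mint.
    At mint: go left to moss.
      At moss: go left to fern.
        fern is a leaf — visit fern.
      At moss: no right child.
      Visit moss.
    At mint: no right child.
    Visit mint.
  Visit rose.
Visit ivy.
Full post-order sequence: reed, pear, plum, hop, teak, iris, aster, tulip, lily, rye, fig, fern, moss, mint, rose, ivy.

reed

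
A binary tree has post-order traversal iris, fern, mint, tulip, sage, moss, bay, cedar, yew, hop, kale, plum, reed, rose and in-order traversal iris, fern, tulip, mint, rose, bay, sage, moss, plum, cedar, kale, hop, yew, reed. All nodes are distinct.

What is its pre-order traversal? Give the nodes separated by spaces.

The last element of post-order is the root; it splits in-order into left and right subtrees.
Root rose: left subtree has 4 nodes {iris, fern, tulip, mint}, right has 9 {bay, sage, moss, plum, cedar, kale, hop, yew, reed}.
  Root tulip: left subtree has 2 nodes {iris, fern}, right has 1 {mint}.
    Root fern: left subtree has 1 node {iris}, right has 0 { }.
  Root reed: left subtree has 8 nodes {bay, sage, moss, plum, cedar, kale, hop, yew}, right has 0 { }.
    Root plum: left subtree has 3 nodes {bay, sage, moss}, right has 4 {cedar, kale, hop, yew}.
      Root bay: left subtree has 0 nodes { }, right has 2 {sage, moss}.
        Root moss: left subtree has 1 node {sage}, right has 0 { }.
      Root kale: left subtree has 1 node {cedar}, right has 2 {hop, yew}.
        Root hop: left subtree has 0 nodes { }, right has 1 {yew}.

rose tulip fern iris mint reed plum bay moss sage kale cedar hop yew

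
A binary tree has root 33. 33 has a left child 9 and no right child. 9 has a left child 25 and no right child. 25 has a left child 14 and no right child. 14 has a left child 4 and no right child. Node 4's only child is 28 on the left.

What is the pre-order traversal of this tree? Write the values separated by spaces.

Pre-order visits the node, then its left subtree, then its right subtree.
Visit 33.
At 33: go left to 9.
  Visit 9.
  At 9: go left to 25.
    Visit 25.
    At 25: go left to 14.
      Visit 14.
      At 14: go left to 4.
        Visit 4.
        At 4: go left to 28.
          28 is a leaf — visit 28.
        At 4: no right child.
      At 14: no right child.
    At 25: no right child.
  At 9: no right child.
At 33: no right child.

33 9 25 14 4 28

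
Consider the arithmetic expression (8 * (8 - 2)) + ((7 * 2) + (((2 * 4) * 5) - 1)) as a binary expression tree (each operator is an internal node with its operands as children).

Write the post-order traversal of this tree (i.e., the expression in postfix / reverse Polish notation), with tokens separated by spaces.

8 8 2 - * 7 2 * 2 4 * 5 * 1 - + +

Post-order on an expression tree gives postfix notation: for each operator, emit left operand, right operand, then the operator.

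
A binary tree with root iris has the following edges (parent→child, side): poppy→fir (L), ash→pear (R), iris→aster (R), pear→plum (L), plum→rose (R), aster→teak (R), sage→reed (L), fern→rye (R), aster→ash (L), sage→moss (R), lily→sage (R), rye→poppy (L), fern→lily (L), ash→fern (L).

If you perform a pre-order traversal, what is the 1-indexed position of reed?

Pre-order visits the node, then its left subtree, then its right subtree.
Visit iris.
At iris: no left child.
At iris: go right to aster.
  Visit aster.
  At aster: go left to ash.
    Visit ash.
    At ash: go left to fern.
      Visit fern.
      At fern: go left to lily.
        Visit lily.
        At lily: no left child.
        At lily: go right to sage.
          Visit sage.
          At sage: go left to reed.
            reed is a leaf — visit reed.
          At sage: go right to moss.
            moss is a leaf — visit moss.
      At fern: go right to rye.
        Visit rye.
        At rye: go left to poppy.
          Visit poppy.
          At poppy: go left to fir.
            fir is a leaf — visit fir.
          At poppy: no right child.
        At rye: no right child.
    At ash: go right to pear.
      Visit pear.
      At pear: go left to plum.
        Visit plum.
        At plum: no left child.
        At plum: go right to rose.
          rose is a leaf — visit rose.
      At pear: no right child.
  At aster: go right to teak.
    teak is a leaf — visit teak.
Full pre-order sequence: iris, aster, ash, fern, lily, sage, reed, moss, rye, poppy, fir, pear, plum, rose, teak.

7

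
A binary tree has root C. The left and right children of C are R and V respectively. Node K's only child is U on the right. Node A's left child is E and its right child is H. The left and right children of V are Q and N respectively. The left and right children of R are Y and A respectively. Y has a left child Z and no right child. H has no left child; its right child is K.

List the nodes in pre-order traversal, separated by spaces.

Pre-order visits the node, then its left subtree, then its right subtree.
Visit C.
At C: go left to R.
  Visit R.
  At R: go left to Y.
    Visit Y.
    At Y: go left to Z.
      Z is a leaf — visit Z.
    At Y: no right child.
  At R: go right to A.
    Visit A.
    At A: go left to E.
      E is a leaf — visit E.
    At A: go right to H.
      Visit H.
      At H: no left child.
      At H: go right to K.
        Visit K.
        At K: no left child.
        At K: go right to U.
          U is a leaf — visit U.
At C: go right to V.
  Visit V.
  At V: go left to Q.
    Q is a leaf — visit Q.
  At V: go right to N.
    N is a leaf — visit N.

C R Y Z A E H K U V Q N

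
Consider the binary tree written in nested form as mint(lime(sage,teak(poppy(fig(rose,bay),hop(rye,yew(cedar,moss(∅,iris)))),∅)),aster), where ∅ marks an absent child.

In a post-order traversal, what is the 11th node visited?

poppy

Post-order visits the left subtree, then the right subtree, then the node.
At mint: go left to lime.
  At lime: go left to sage.
    sage is a leaf — visit sage.
  At lime: go right to teak.
    At teak: go left to poppy.
      At poppy: go left to fig.
        At fig: go left to rose.
          rose is a leaf — visit rose.
        At fig: go right to bay.
          bay is a leaf — visit bay.
        Visit fig.
      At poppy: go right to hop.
        At hop: go left to rye.
          rye is a leaf — visit rye.
        At hop: go right to yew.
          At yew: go left to cedar.
            cedar is a leaf — visit cedar.
          At yew: go right to moss.
            At moss: no left child.
            At moss: go right to iris.
              iris is a leaf — visit iris.
            Visit moss.
          Visit yew.
        Visit hop.
      Visit poppy.
    At teak: no right child.
    Visit teak.
  Visit lime.
At mint: go right to aster.
  aster is a leaf — visit aster.
Visit mint.
Full post-order sequence: sage, rose, bay, fig, rye, cedar, iris, moss, yew, hop, poppy, teak, lime, aster, mint.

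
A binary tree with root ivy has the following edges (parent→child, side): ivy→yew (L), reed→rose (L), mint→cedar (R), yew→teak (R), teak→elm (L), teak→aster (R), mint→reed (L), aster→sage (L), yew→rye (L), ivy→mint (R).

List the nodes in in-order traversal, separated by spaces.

rye yew elm teak sage aster ivy rose reed mint cedar

In-order visits the left subtree, then the node, then the right subtree.
At ivy: go left to yew.
  At yew: go left to rye.
    rye is a leaf — visit rye.
  Visit yew.
  At yew: go right to teak.
    At teak: go left to elm.
      elm is a leaf — visit elm.
    Visit teak.
    At teak: go right to aster.
      At aster: go left to sage.
        sage is a leaf — visit sage.
      Visit aster.
      At aster: no right child.
Visit ivy.
At ivy: go right to mint.
  At mint: go left to reed.
    At reed: go left to rose.
      rose is a leaf — visit rose.
    Visit reed.
    At reed: no right child.
  Visit mint.
  At mint: go right to cedar.
    cedar is a leaf — visit cedar.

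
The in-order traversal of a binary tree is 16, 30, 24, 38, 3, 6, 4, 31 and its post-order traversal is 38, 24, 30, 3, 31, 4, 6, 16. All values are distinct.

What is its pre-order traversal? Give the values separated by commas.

16, 6, 3, 30, 24, 38, 4, 31

The last element of post-order is the root; it splits in-order into left and right subtrees.
Root 16: left subtree has 0 nodes { }, right has 7 {30, 24, 38, 3, 6, 4, 31}.
  Root 6: left subtree has 4 nodes {30, 24, 38, 3}, right has 2 {4, 31}.
    Root 3: left subtree has 3 nodes {30, 24, 38}, right has 0 { }.
      Root 30: left subtree has 0 nodes { }, right has 2 {24, 38}.
        Root 24: left subtree has 0 nodes { }, right has 1 {38}.
    Root 4: left subtree has 0 nodes { }, right has 1 {31}.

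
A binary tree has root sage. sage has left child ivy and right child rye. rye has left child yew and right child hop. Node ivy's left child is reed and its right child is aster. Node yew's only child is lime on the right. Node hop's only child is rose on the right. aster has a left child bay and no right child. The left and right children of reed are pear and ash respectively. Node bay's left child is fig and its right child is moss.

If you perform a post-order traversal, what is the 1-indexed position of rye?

Post-order visits the left subtree, then the right subtree, then the node.
At sage: go left to ivy.
  At ivy: go left to reed.
    At reed: go left to pear.
      pear is a leaf — visit pear.
    At reed: go right to ash.
      ash is a leaf — visit ash.
    Visit reed.
  At ivy: go right to aster.
    At aster: go left to bay.
      At bay: go left to fig.
        fig is a leaf — visit fig.
      At bay: go right to moss.
        moss is a leaf — visit moss.
      Visit bay.
    At aster: no right child.
    Visit aster.
  Visit ivy.
At sage: go right to rye.
  At rye: go left to yew.
    At yew: no left child.
    At yew: go right to lime.
      lime is a leaf — visit lime.
    Visit yew.
  At rye: go right to hop.
    At hop: no left child.
    At hop: go right to rose.
      rose is a leaf — visit rose.
    Visit hop.
  Visit rye.
Visit sage.
Full post-order sequence: pear, ash, reed, fig, moss, bay, aster, ivy, lime, yew, rose, hop, rye, sage.

13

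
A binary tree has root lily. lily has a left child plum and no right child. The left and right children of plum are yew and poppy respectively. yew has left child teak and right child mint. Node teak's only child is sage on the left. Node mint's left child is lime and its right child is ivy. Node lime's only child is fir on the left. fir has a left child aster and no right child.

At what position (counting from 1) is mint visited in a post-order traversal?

Post-order visits the left subtree, then the right subtree, then the node.
At lily: go left to plum.
  At plum: go left to yew.
    At yew: go left to teak.
      At teak: go left to sage.
        sage is a leaf — visit sage.
      At teak: no right child.
      Visit teak.
    At yew: go right to mint.
      At mint: go left to lime.
        At lime: go left to fir.
          At fir: go left to aster.
            aster is a leaf — visit aster.
          At fir: no right child.
          Visit fir.
        At lime: no right child.
        Visit lime.
      At mint: go right to ivy.
        ivy is a leaf — visit ivy.
      Visit mint.
    Visit yew.
  At plum: go right to poppy.
    poppy is a leaf — visit poppy.
  Visit plum.
At lily: no right child.
Visit lily.
Full post-order sequence: sage, teak, aster, fir, lime, ivy, mint, yew, poppy, plum, lily.

7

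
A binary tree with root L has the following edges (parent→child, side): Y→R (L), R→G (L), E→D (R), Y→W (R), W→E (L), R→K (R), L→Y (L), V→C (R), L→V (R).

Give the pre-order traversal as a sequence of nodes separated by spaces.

L Y R G K W E D V C

Pre-order visits the node, then its left subtree, then its right subtree.
Visit L.
At L: go left to Y.
  Visit Y.
  At Y: go left to R.
    Visit R.
    At R: go left to G.
      G is a leaf — visit G.
    At R: go right to K.
      K is a leaf — visit K.
  At Y: go right to W.
    Visit W.
    At W: go left to E.
      Visit E.
      At E: no left child.
      At E: go right to D.
        D is a leaf — visit D.
    At W: no right child.
At L: go right to V.
  Visit V.
  At V: no left child.
  At V: go right to C.
    C is a leaf — visit C.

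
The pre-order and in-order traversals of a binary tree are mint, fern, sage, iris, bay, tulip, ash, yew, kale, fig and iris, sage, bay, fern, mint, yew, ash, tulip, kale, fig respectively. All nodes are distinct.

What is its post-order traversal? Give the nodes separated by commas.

The first element of pre-order is the root; it splits in-order into left and right subtrees.
Root mint: left subtree has 4 nodes {iris, sage, bay, fern}, right has 5 {yew, ash, tulip, kale, fig}.
  Root fern: left subtree has 3 nodes {iris, sage, bay}, right has 0 { }.
    Root sage: left subtree has 1 node {iris}, right has 1 {bay}.
  Root tulip: left subtree has 2 nodes {yew, ash}, right has 2 {kale, fig}.
    Root ash: left subtree has 1 node {yew}, right has 0 { }.
    Root kale: left subtree has 0 nodes { }, right has 1 {fig}.

iris, bay, sage, fern, yew, ash, fig, kale, tulip, mint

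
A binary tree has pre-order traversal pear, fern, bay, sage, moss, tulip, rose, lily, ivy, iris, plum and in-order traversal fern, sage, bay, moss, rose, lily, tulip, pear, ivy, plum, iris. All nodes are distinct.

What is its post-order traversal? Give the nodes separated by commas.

sage, lily, rose, tulip, moss, bay, fern, plum, iris, ivy, pear

The first element of pre-order is the root; it splits in-order into left and right subtrees.
Root pear: left subtree has 7 nodes {fern, sage, bay, moss, rose, lily, tulip}, right has 3 {ivy, plum, iris}.
  Root fern: left subtree has 0 nodes { }, right has 6 {sage, bay, moss, rose, lily, tulip}.
    Root bay: left subtree has 1 node {sage}, right has 4 {moss, rose, lily, tulip}.
      Root moss: left subtree has 0 nodes { }, right has 3 {rose, lily, tulip}.
        Root tulip: left subtree has 2 nodes {rose, lily}, right has 0 { }.
          Root rose: left subtree has 0 nodes { }, right has 1 {lily}.
  Root ivy: left subtree has 0 nodes { }, right has 2 {plum, iris}.
    Root iris: left subtree has 1 node {plum}, right has 0 { }.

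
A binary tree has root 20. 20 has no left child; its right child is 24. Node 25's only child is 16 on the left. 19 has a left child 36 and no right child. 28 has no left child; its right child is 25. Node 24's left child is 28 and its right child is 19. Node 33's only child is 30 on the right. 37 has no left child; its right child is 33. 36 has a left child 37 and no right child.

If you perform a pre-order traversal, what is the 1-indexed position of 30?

10

Pre-order visits the node, then its left subtree, then its right subtree.
Visit 20.
At 20: no left child.
At 20: go right to 24.
  Visit 24.
  At 24: go left to 28.
    Visit 28.
    At 28: no left child.
    At 28: go right to 25.
      Visit 25.
      At 25: go left to 16.
        16 is a leaf — visit 16.
      At 25: no right child.
  At 24: go right to 19.
    Visit 19.
    At 19: go left to 36.
      Visit 36.
      At 36: go left to 37.
        Visit 37.
        At 37: no left child.
        At 37: go right to 33.
          Visit 33.
          At 33: no left child.
          At 33: go right to 30.
            30 is a leaf — visit 30.
      At 36: no right child.
    At 19: no right child.
Full pre-order sequence: 20, 24, 28, 25, 16, 19, 36, 37, 33, 30.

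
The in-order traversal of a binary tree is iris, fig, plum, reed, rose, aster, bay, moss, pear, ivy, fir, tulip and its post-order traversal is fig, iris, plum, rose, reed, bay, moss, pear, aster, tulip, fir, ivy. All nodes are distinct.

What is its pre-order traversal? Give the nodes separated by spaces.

The last element of post-order is the root; it splits in-order into left and right subtrees.
Root ivy: left subtree has 9 nodes {iris, fig, plum, reed, rose, aster, bay, moss, pear}, right has 2 {fir, tulip}.
  Root aster: left subtree has 5 nodes {iris, fig, plum, reed, rose}, right has 3 {bay, moss, pear}.
    Root reed: left subtree has 3 nodes {iris, fig, plum}, right has 1 {rose}.
      Root plum: left subtree has 2 nodes {iris, fig}, right has 0 { }.
        Root iris: left subtree has 0 nodes { }, right has 1 {fig}.
    Root pear: left subtree has 2 nodes {bay, moss}, right has 0 { }.
      Root moss: left subtree has 1 node {bay}, right has 0 { }.
  Root fir: left subtree has 0 nodes { }, right has 1 {tulip}.

ivy aster reed plum iris fig rose pear moss bay fir tulip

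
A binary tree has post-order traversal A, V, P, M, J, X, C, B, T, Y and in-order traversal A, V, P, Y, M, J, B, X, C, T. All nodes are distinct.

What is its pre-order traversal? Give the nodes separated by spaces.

Y P V A T B J M C X

The last element of post-order is the root; it splits in-order into left and right subtrees.
Root Y: left subtree has 3 nodes {A, V, P}, right has 6 {M, J, B, X, C, T}.
  Root P: left subtree has 2 nodes {A, V}, right has 0 { }.
    Root V: left subtree has 1 node {A}, right has 0 { }.
  Root T: left subtree has 5 nodes {M, J, B, X, C}, right has 0 { }.
    Root B: left subtree has 2 nodes {M, J}, right has 2 {X, C}.
      Root J: left subtree has 1 node {M}, right has 0 { }.
      Root C: left subtree has 1 node {X}, right has 0 { }.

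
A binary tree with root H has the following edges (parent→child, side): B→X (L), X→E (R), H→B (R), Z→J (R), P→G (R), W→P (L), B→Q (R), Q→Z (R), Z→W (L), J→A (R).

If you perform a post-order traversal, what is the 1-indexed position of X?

2

Post-order visits the left subtree, then the right subtree, then the node.
At H: no left child.
At H: go right to B.
  At B: go left to X.
    At X: no left child.
    At X: go right to E.
      E is a leaf — visit E.
    Visit X.
  At B: go right to Q.
    At Q: no left child.
    At Q: go right to Z.
      At Z: go left to W.
        At W: go left to P.
          At P: no left child.
          At P: go right to G.
            G is a leaf — visit G.
          Visit P.
        At W: no right child.
        Visit W.
      At Z: go right to J.
        At J: no left child.
        At J: go right to A.
          A is a leaf — visit A.
        Visit J.
      Visit Z.
    Visit Q.
  Visit B.
Visit H.
Full post-order sequence: E, X, G, P, W, A, J, Z, Q, B, H.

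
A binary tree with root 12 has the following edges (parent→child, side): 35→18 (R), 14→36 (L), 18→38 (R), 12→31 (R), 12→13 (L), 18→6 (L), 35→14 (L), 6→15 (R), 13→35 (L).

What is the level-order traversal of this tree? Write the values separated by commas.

Level-order visits nodes level by level from the root, left to right within each level.
Level 0: 12
Level 1: 13, 31
Level 2: 35
Level 3: 14, 18
Level 4: 36, 6, 38
Level 5: 15

12, 13, 31, 35, 14, 18, 36, 6, 38, 15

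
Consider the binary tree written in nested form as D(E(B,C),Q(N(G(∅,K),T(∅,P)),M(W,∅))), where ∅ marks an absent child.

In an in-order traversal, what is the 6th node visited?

In-order visits the left subtree, then the node, then the right subtree.
At D: go left to E.
  At E: go left to B.
    B is a leaf — visit B.
  Visit E.
  At E: go right to C.
    C is a leaf — visit C.
Visit D.
At D: go right to Q.
  At Q: go left to N.
    At N: go left to G.
      At G: no left child.
      Visit G.
      At G: go right to K.
        K is a leaf — visit K.
    Visit N.
    At N: go right to T.
      At T: no left child.
      Visit T.
      At T: go right to P.
        P is a leaf — visit P.
  Visit Q.
  At Q: go right to M.
    At M: go left to W.
      W is a leaf — visit W.
    Visit M.
    At M: no right child.
Full in-order sequence: B, E, C, D, G, K, N, T, P, Q, W, M.

K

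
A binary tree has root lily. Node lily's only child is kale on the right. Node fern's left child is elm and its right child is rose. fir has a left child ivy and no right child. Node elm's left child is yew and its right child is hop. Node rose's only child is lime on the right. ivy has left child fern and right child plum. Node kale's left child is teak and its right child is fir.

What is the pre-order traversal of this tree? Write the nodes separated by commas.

lily, kale, teak, fir, ivy, fern, elm, yew, hop, rose, lime, plum

Pre-order visits the node, then its left subtree, then its right subtree.
Visit lily.
At lily: no left child.
At lily: go right to kale.
  Visit kale.
  At kale: go left to teak.
    teak is a leaf — visit teak.
  At kale: go right to fir.
    Visit fir.
    At fir: go left to ivy.
      Visit ivy.
      At ivy: go left to fern.
        Visit fern.
        At fern: go left to elm.
          Visit elm.
          At elm: go left to yew.
            yew is a leaf — visit yew.
          At elm: go right to hop.
            hop is a leaf — visit hop.
        At fern: go right to rose.
          Visit rose.
          At rose: no left child.
          At rose: go right to lime.
            lime is a leaf — visit lime.
      At ivy: go right to plum.
        plum is a leaf — visit plum.
    At fir: no right child.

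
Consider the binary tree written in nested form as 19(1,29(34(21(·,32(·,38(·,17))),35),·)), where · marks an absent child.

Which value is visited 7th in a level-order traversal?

32

Level-order visits nodes level by level from the root, left to right within each level.
Level 0: 19
Level 1: 1, 29
Level 2: 34
Level 3: 21, 35
Level 4: 32
Level 5: 38
Level 6: 17
Full level-order sequence: 19, 1, 29, 34, 21, 35, 32, 38, 17.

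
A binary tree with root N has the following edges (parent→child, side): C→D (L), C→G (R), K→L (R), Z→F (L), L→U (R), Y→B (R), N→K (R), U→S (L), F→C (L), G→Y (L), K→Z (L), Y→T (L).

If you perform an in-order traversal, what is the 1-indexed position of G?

In-order visits the left subtree, then the node, then the right subtree.
At N: no left child.
Visit N.
At N: go right to K.
  At K: go left to Z.
    At Z: go left to F.
      At F: go left to C.
        At C: go left to D.
          D is a leaf — visit D.
        Visit C.
        At C: go right to G.
          At G: go left to Y.
            At Y: go left to T.
              T is a leaf — visit T.
            Visit Y.
            At Y: go right to B.
              B is a leaf — visit B.
          Visit G.
          At G: no right child.
      Visit F.
      At F: no right child.
    Visit Z.
    At Z: no right child.
  Visit K.
  At K: go right to L.
    At L: no left child.
    Visit L.
    At L: go right to U.
      At U: go left to S.
        S is a leaf — visit S.
      Visit U.
      At U: no right child.
Full in-order sequence: N, D, C, T, Y, B, G, F, Z, K, L, S, U.

7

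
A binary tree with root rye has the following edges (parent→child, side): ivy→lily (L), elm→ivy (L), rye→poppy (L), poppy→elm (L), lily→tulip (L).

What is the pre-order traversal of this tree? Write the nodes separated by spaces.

Pre-order visits the node, then its left subtree, then its right subtree.
Visit rye.
At rye: go left to poppy.
  Visit poppy.
  At poppy: go left to elm.
    Visit elm.
    At elm: go left to ivy.
      Visit ivy.
      At ivy: go left to lily.
        Visit lily.
        At lily: go left to tulip.
          tulip is a leaf — visit tulip.
        At lily: no right child.
      At ivy: no right child.
    At elm: no right child.
  At poppy: no right child.
At rye: no right child.

rye poppy elm ivy lily tulip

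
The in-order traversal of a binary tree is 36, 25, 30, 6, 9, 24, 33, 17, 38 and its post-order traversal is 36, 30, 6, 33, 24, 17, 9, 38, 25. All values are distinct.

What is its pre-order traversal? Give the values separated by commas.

The last element of post-order is the root; it splits in-order into left and right subtrees.
Root 25: left subtree has 1 node {36}, right has 7 {30, 6, 9, 24, 33, 17, 38}.
  Root 38: left subtree has 6 nodes {30, 6, 9, 24, 33, 17}, right has 0 { }.
    Root 9: left subtree has 2 nodes {30, 6}, right has 3 {24, 33, 17}.
      Root 6: left subtree has 1 node {30}, right has 0 { }.
      Root 17: left subtree has 2 nodes {24, 33}, right has 0 { }.
        Root 24: left subtree has 0 nodes { }, right has 1 {33}.

25, 36, 38, 9, 6, 30, 17, 24, 33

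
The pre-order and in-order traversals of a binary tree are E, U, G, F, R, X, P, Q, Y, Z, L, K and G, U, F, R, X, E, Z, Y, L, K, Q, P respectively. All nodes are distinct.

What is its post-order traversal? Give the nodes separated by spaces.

G X R F U Z K L Y Q P E

The first element of pre-order is the root; it splits in-order into left and right subtrees.
Root E: left subtree has 5 nodes {G, U, F, R, X}, right has 6 {Z, Y, L, K, Q, P}.
  Root U: left subtree has 1 node {G}, right has 3 {F, R, X}.
    Root F: left subtree has 0 nodes { }, right has 2 {R, X}.
      Root R: left subtree has 0 nodes { }, right has 1 {X}.
  Root P: left subtree has 5 nodes {Z, Y, L, K, Q}, right has 0 { }.
    Root Q: left subtree has 4 nodes {Z, Y, L, K}, right has 0 { }.
      Root Y: left subtree has 1 node {Z}, right has 2 {L, K}.
        Root L: left subtree has 0 nodes { }, right has 1 {K}.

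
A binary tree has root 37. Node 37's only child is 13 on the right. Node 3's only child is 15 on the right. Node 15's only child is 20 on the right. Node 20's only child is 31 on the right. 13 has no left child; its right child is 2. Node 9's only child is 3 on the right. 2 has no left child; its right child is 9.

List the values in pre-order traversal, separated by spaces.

Pre-order visits the node, then its left subtree, then its right subtree.
Visit 37.
At 37: no left child.
At 37: go right to 13.
  Visit 13.
  At 13: no left child.
  At 13: go right to 2.
    Visit 2.
    At 2: no left child.
    At 2: go right to 9.
      Visit 9.
      At 9: no left child.
      At 9: go right to 3.
        Visit 3.
        At 3: no left child.
        At 3: go right to 15.
          Visit 15.
          At 15: no left child.
          At 15: go right to 20.
            Visit 20.
            At 20: no left child.
            At 20: go right to 31.
              31 is a leaf — visit 31.

37 13 2 9 3 15 20 31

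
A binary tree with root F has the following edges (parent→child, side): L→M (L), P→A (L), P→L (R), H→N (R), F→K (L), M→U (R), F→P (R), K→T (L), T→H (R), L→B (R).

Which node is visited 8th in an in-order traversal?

M

In-order visits the left subtree, then the node, then the right subtree.
At F: go left to K.
  At K: go left to T.
    At T: no left child.
    Visit T.
    At T: go right to H.
      At H: no left child.
      Visit H.
      At H: go right to N.
        N is a leaf — visit N.
  Visit K.
  At K: no right child.
Visit F.
At F: go right to P.
  At P: go left to A.
    A is a leaf — visit A.
  Visit P.
  At P: go right to L.
    At L: go left to M.
      At M: no left child.
      Visit M.
      At M: go right to U.
        U is a leaf — visit U.
    Visit L.
    At L: go right to B.
      B is a leaf — visit B.
Full in-order sequence: T, H, N, K, F, A, P, M, U, L, B.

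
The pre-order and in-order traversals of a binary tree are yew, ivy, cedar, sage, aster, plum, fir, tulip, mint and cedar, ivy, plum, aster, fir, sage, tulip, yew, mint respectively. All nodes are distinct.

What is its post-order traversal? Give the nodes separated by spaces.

The first element of pre-order is the root; it splits in-order into left and right subtrees.
Root yew: left subtree has 7 nodes {cedar, ivy, plum, aster, fir, sage, tulip}, right has 1 {mint}.
  Root ivy: left subtree has 1 node {cedar}, right has 5 {plum, aster, fir, sage, tulip}.
    Root sage: left subtree has 3 nodes {plum, aster, fir}, right has 1 {tulip}.
      Root aster: left subtree has 1 node {plum}, right has 1 {fir}.

cedar plum fir aster tulip sage ivy mint yew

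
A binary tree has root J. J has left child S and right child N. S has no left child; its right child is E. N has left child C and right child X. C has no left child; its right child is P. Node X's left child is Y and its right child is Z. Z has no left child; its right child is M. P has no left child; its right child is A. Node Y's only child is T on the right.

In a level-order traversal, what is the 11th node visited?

T

Level-order visits nodes level by level from the root, left to right within each level.
Level 0: J
Level 1: S, N
Level 2: E, C, X
Level 3: P, Y, Z
Level 4: A, T, M
Full level-order sequence: J, S, N, E, C, X, P, Y, Z, A, T, M.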